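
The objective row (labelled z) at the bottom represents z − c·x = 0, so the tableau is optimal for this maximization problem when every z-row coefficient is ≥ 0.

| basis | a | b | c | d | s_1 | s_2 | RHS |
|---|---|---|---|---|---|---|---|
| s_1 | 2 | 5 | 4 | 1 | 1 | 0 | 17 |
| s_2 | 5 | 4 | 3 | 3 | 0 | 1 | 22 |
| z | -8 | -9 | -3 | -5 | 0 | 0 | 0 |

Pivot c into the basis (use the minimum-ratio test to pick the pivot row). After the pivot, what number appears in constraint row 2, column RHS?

37/4

Ratio test on column c — row 1: 17/4 = 17/4; row 2: 22/3 = 22/3. Minimum is 17/4 at row 1 (s_1 leaves); pivot element 4.
Divide row 1 by 4; eliminate column c from the other rows.
Row 2 update in column RHS: 22 − 3·(17/4) = 37/4.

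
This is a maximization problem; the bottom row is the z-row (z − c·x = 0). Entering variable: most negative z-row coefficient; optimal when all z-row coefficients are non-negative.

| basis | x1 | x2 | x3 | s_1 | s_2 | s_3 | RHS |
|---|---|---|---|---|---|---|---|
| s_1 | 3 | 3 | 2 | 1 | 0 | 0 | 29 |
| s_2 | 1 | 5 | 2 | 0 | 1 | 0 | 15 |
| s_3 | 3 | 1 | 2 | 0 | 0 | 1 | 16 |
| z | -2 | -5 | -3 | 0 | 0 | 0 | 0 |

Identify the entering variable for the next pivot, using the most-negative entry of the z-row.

Negative z-row entries: x1: -2, x2: -5, x3: -3.
The most negative is -5 in column x2, so x2 enters.

x2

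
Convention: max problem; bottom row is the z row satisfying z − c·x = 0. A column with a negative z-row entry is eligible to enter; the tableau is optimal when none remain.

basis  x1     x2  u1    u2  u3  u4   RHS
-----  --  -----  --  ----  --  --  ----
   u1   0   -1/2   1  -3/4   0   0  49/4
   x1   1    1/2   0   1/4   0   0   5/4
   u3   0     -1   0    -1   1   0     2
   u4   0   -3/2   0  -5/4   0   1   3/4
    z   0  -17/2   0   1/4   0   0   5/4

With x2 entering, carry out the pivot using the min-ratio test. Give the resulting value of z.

Ratio test on column x2 — row 1: entry -1/2 ≤ 0; row 2: (5/4)/(1/2) = 5/2; row 3: entry -1 ≤ 0; row 4: entry -3/2 ≤ 0. Minimum is 5/2 at row 2 (x1 leaves); pivot element 1/2.
Pivot on row 2; the z-row RHS becomes 5/4 − (-17/2)·(5/2) = 45/2.

45/2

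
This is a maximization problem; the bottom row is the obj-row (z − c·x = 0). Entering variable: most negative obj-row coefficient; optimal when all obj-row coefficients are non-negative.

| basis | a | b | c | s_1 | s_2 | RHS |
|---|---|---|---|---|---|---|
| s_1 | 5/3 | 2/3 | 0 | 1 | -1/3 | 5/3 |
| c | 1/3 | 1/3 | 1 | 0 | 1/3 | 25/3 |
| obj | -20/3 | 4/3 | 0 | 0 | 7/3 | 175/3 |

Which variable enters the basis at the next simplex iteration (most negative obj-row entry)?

a

Negative obj-row entries: a: -20/3.
The most negative is -20/3 in column a, so a enters.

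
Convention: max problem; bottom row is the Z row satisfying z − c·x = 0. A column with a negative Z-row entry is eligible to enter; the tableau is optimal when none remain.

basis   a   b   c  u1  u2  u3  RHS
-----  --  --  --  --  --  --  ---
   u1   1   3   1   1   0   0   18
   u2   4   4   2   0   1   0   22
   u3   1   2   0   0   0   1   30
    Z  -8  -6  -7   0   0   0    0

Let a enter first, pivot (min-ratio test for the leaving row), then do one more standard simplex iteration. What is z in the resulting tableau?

77

Ratio test on column a — row 1: 18/1 = 18; row 2: 22/4 = 11/2; row 3: 30/1 = 30. Minimum is 11/2 at row 2 (u2 leaves); pivot element 4.
Pivot on row 2; the Z-row RHS becomes 0 − (-8)·(11/2) = 44.
Next entering variable (most negative Z-row entry -3): c.
Ratio test on column c — row 1: (25/2)/(1/2) = 25; row 2: (11/2)/(1/2) = 11; row 3: entry -1/2 ≤ 0. Minimum is 11 at row 2 (a leaves); pivot element 1/2.
After the second pivot the Z-row RHS is 44 − (-3)·11 = 77.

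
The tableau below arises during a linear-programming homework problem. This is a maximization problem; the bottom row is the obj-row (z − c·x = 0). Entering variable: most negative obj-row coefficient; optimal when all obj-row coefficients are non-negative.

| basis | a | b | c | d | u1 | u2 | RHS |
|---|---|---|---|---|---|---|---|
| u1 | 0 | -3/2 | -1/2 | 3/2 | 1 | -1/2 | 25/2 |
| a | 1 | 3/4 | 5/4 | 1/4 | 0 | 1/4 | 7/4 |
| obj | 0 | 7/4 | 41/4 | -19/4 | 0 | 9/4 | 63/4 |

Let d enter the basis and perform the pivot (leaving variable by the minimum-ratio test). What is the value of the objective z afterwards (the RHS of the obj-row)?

Ratio test on column d — row 1: (25/2)/(3/2) = 25/3; row 2: (7/4)/(1/4) = 7. Minimum is 7 at row 2 (a leaves); pivot element 1/4.
Pivot on row 2; the obj-row RHS becomes 63/4 − (-19/4)·7 = 49.

49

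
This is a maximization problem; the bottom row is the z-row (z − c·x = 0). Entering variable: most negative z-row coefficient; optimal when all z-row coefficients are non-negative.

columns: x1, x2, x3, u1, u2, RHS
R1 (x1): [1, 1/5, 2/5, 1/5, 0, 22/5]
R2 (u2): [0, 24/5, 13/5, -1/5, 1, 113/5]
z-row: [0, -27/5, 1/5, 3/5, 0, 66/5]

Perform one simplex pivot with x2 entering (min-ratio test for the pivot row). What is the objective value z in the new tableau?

309/8

Ratio test on column x2 — row 1: (22/5)/(1/5) = 22; row 2: (113/5)/(24/5) = 113/24. Minimum is 113/24 at row 2 (u2 leaves); pivot element 24/5.
Pivot on row 2; the z-row RHS becomes 66/5 − (-27/5)·(113/24) = 309/8.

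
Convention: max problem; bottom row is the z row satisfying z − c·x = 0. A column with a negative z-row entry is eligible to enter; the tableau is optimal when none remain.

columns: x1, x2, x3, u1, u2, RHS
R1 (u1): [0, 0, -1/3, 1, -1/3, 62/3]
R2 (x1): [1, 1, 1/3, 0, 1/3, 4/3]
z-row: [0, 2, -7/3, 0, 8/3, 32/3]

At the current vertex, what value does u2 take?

u2 is not in the basis, so in the current basic feasible solution u2 = 0.

0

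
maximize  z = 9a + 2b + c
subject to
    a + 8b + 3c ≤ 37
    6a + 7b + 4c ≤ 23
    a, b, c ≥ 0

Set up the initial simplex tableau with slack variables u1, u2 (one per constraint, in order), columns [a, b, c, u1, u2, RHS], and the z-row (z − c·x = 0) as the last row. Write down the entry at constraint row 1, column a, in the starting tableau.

1

Constraint 1 has coefficient 1 on a.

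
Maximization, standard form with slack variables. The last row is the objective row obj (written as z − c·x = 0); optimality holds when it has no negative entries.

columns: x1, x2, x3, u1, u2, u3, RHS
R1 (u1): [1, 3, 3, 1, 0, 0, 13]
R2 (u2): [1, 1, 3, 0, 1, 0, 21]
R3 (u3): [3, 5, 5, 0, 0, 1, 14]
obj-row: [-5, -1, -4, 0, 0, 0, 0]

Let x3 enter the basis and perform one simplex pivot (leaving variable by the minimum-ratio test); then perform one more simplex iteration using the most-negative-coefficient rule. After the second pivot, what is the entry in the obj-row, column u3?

5/3

Ratio test on column x3 — row 1: 13/3 = 13/3; row 2: 21/3 = 7; row 3: 14/5 = 14/5. Minimum is 14/5 at row 3 (u3 leaves); pivot element 5.
Divide row 3 by 5; eliminate column x3 from the other rows.
Second iteration: most negative obj-row entry is -13/5 in column x1, so x1 enters.
Ratio test on column x1 — row 1: entry -4/5 ≤ 0; row 2: entry -4/5 ≤ 0; row 3: (14/5)/(3/5) = 14/3. Minimum is 14/3 at row 3 (x3 leaves); pivot element 3/5.
Divide row 3 by 3/5; eliminate column x1 from the other rows.
After both pivots, the entry at the obj-row, column u3 is 5/3.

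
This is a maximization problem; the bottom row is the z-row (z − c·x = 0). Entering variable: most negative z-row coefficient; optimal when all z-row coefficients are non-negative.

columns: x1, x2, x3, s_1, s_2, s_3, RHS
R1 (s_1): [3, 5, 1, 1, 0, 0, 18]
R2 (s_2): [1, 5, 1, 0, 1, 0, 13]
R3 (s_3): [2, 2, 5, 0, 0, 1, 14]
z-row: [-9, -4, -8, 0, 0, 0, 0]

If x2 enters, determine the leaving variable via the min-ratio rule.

Column x2 entries and ratios — s_1: 18/5 = 18/5; s_2: 13/5 = 13/5; s_3: 14/2 = 7.
Smallest ratio is 13/5 in the row of s_2, so s_2 leaves.

s_2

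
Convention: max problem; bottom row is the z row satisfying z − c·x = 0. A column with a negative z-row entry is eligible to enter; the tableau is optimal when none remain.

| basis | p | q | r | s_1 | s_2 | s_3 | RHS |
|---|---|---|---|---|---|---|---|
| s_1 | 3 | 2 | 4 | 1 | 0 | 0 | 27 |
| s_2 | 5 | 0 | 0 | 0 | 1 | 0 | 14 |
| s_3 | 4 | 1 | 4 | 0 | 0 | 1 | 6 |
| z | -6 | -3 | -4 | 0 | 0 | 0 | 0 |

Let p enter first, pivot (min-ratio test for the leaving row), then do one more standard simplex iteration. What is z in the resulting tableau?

Ratio test on column p — row 1: 27/3 = 9; row 2: 14/5 = 14/5; row 3: 6/4 = 3/2. Minimum is 3/2 at row 3 (s_3 leaves); pivot element 4.
Pivot on row 3; the z-row RHS becomes 0 − (-6)·(3/2) = 9.
Next entering variable (most negative z-row entry -3/2): q.
Ratio test on column q — row 1: (45/2)/(5/4) = 18; row 2: entry -5/4 ≤ 0; row 3: (3/2)/(1/4) = 6. Minimum is 6 at row 3 (p leaves); pivot element 1/4.
After the second pivot the z-row RHS is 9 − (-3/2)·6 = 18.

18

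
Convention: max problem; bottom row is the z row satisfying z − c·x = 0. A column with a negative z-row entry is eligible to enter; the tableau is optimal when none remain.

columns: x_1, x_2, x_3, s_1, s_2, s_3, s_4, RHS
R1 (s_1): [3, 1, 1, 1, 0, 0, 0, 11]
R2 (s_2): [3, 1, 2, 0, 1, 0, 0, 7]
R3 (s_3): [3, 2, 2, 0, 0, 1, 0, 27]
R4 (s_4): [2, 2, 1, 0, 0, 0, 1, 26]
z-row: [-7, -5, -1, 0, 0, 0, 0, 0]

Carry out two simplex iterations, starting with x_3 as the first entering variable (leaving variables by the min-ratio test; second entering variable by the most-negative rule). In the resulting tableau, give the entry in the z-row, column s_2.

7/3

Ratio test on column x_3 — row 1: 11/1 = 11; row 2: 7/2 = 7/2; row 3: 27/2 = 27/2; row 4: 26/1 = 26. Minimum is 7/2 at row 2 (s_2 leaves); pivot element 2.
Divide row 2 by 2; eliminate column x_3 from the other rows.
Second iteration: most negative z-row entry is -11/2 in column x_1, so x_1 enters.
Ratio test on column x_1 — row 1: (15/2)/(3/2) = 5; row 2: (7/2)/(3/2) = 7/3; row 3: entry 0 ≤ 0; row 4: (45/2)/(1/2) = 45. Minimum is 7/3 at row 2 (x_3 leaves); pivot element 3/2.
Divide row 2 by 3/2; eliminate column x_1 from the other rows.
After both pivots, the entry at the z-row, column s_2 is 7/3.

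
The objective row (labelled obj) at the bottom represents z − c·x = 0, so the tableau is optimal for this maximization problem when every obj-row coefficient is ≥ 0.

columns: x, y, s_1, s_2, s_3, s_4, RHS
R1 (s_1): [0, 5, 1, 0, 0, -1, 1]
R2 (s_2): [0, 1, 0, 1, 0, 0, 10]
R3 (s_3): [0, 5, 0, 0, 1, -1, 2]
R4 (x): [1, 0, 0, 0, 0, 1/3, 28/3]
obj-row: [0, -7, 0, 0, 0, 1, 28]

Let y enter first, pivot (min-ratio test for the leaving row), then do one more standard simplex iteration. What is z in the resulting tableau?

Ratio test on column y — row 1: 1/5 = 1/5; row 2: 10/1 = 10; row 3: 2/5 = 2/5; row 4: entry 0 ≤ 0. Minimum is 1/5 at row 1 (s_1 leaves); pivot element 5.
Pivot on row 1; the obj-row RHS becomes 28 − (-7)·(1/5) = 147/5.
Next entering variable (most negative obj-row entry -2/5): s_4.
Ratio test on column s_4 — row 1: entry -1/5 ≤ 0; row 2: (49/5)/(1/5) = 49; row 3: entry 0 ≤ 0; row 4: (28/3)/(1/3) = 28. Minimum is 28 at row 4 (x leaves); pivot element 1/3.
After the second pivot the obj-row RHS is 147/5 − (-2/5)·28 = 203/5.

203/5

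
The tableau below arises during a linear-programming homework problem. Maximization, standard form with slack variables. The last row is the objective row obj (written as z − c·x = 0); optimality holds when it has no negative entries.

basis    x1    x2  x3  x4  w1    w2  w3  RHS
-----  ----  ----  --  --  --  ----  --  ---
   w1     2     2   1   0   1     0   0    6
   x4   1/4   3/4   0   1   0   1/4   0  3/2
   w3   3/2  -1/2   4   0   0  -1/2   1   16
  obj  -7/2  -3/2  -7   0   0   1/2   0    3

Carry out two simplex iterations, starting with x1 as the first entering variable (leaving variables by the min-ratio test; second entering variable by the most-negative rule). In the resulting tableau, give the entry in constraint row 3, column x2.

-8/13

Ratio test on column x1 — row 1: 6/2 = 3; row 2: (3/2)/(1/4) = 6; row 3: 16/(3/2) = 32/3. Minimum is 3 at row 1 (w1 leaves); pivot element 2.
Divide row 1 by 2; eliminate column x1 from the other rows.
Second iteration: most negative obj-row entry is -21/4 in column x3, so x3 enters.
Ratio test on column x3 — row 1: 3/(1/2) = 6; row 2: entry -1/8 ≤ 0; row 3: (23/2)/(13/4) = 46/13. Minimum is 46/13 at row 3 (w3 leaves); pivot element 13/4.
Divide row 3 by 13/4; eliminate column x3 from the other rows.
After both pivots, the entry at constraint row 3, column x2 is -8/13.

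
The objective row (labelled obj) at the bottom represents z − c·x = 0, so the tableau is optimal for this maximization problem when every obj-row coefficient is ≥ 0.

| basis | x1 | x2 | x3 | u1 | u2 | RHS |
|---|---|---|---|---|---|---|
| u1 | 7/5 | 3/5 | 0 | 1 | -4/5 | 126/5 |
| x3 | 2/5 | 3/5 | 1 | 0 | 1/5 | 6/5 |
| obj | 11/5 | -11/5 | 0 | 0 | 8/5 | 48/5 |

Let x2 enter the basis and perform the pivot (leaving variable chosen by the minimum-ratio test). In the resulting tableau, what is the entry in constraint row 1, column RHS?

Ratio test on column x2 — row 1: (126/5)/(3/5) = 42; row 2: (6/5)/(3/5) = 2. Minimum is 2 at row 2 (x3 leaves); pivot element 3/5.
Divide row 2 by 3/5; eliminate column x2 from the other rows.
Row 1 update in column RHS: 126/5 − (3/5)·2 = 24.

24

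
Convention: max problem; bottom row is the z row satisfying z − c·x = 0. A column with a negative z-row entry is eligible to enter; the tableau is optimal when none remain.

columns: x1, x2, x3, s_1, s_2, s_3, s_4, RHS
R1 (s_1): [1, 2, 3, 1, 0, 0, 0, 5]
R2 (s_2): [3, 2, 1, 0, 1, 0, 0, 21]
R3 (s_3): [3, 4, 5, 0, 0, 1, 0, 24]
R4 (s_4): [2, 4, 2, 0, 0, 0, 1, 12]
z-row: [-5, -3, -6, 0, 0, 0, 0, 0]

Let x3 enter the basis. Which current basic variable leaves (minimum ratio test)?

s_1

Column x3 entries and ratios — s_1: 5/3 = 5/3; s_2: 21/1 = 21; s_3: 24/5 = 24/5; s_4: 12/2 = 6.
Smallest ratio is 5/3 in the row of s_1, so s_1 leaves.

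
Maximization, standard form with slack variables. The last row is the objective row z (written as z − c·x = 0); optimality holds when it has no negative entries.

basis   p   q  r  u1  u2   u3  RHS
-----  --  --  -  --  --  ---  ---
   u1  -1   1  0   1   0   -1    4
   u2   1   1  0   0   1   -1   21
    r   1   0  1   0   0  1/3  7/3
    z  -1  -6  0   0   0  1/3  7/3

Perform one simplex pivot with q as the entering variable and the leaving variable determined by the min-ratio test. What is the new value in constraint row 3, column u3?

Ratio test on column q — row 1: 4/1 = 4; row 2: 21/1 = 21; row 3: entry 0 ≤ 0. Minimum is 4 at row 1 (u1 leaves); pivot element 1.
Divide row 1 by 1; eliminate column q from the other rows.
Row 3 update in column u3: 1/3 − 0·(-1) = 1/3.

1/3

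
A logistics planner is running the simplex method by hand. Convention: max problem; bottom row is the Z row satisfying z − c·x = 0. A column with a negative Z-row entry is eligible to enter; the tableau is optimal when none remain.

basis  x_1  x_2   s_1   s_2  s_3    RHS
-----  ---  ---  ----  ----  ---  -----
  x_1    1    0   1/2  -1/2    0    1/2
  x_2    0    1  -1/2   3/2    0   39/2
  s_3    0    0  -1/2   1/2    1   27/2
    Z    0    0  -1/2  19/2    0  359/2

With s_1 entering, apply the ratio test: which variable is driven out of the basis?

x_1

Column s_1 entries and ratios — x_1: (1/2)/(1/2) = 1; x_2: -1/2 ≤ 0, skip; s_3: -1/2 ≤ 0, skip.
Smallest ratio is 1 in the row of x_1, so x_1 leaves.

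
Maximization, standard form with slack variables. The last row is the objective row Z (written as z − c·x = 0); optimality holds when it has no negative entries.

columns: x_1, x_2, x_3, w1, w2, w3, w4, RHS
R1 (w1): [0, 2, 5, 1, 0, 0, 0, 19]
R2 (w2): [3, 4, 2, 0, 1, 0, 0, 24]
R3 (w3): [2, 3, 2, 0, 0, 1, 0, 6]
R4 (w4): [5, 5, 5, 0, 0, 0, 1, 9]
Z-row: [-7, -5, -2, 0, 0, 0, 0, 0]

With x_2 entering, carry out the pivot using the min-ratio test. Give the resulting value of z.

9

Ratio test on column x_2 — row 1: 19/2 = 19/2; row 2: 24/4 = 6; row 3: 6/3 = 2; row 4: 9/5 = 9/5. Minimum is 9/5 at row 4 (w4 leaves); pivot element 5.
Pivot on row 4; the Z-row RHS becomes 0 − (-5)·(9/5) = 9.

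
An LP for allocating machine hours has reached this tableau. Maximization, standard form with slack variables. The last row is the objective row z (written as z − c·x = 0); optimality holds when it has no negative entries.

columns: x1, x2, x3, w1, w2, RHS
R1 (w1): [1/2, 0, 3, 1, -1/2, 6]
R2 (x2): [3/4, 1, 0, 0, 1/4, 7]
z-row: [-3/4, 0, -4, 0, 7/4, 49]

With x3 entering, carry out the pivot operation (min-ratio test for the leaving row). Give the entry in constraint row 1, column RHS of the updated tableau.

Ratio test on column x3 — row 1: 6/3 = 2; row 2: entry 0 ≤ 0. Minimum is 2 at row 1 (w1 leaves); pivot element 3.
Divide row 1 by 3; eliminate column x3 from the other rows.
In the new row 1, the RHS entry is the old entry divided by the pivot: 6/3 = 2.

2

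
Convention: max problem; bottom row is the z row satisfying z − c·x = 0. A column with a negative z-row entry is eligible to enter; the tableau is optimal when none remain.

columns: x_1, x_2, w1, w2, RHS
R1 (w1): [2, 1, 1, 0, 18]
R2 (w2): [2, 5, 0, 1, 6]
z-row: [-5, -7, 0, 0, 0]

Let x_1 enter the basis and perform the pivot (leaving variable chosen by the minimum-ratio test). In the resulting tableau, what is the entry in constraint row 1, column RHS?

Ratio test on column x_1 — row 1: 18/2 = 9; row 2: 6/2 = 3. Minimum is 3 at row 2 (w2 leaves); pivot element 2.
Divide row 2 by 2; eliminate column x_1 from the other rows.
Row 1 update in column RHS: 18 − 2·3 = 12.

12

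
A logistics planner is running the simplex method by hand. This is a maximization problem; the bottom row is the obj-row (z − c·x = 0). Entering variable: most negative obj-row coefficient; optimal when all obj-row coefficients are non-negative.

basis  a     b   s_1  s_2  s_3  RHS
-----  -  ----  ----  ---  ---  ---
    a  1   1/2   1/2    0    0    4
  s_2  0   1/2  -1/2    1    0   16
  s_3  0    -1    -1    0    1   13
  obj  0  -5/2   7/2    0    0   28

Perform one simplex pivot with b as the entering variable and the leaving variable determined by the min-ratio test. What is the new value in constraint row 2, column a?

-1

Ratio test on column b — row 1: 4/(1/2) = 8; row 2: 16/(1/2) = 32; row 3: entry -1 ≤ 0. Minimum is 8 at row 1 (a leaves); pivot element 1/2.
Divide row 1 by 1/2; eliminate column b from the other rows.
Row 2 update in column a: 0 − (1/2)·2 = -1.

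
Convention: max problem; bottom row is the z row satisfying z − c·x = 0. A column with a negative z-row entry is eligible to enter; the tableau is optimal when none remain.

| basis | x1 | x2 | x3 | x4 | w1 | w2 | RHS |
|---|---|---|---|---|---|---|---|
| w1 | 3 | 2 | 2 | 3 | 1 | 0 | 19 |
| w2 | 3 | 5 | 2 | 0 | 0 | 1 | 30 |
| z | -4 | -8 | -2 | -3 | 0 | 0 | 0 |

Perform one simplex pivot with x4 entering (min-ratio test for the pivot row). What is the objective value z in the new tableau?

Ratio test on column x4 — row 1: 19/3 = 19/3; row 2: entry 0 ≤ 0. Minimum is 19/3 at row 1 (w1 leaves); pivot element 3.
Pivot on row 1; the z-row RHS becomes 0 − (-3)·(19/3) = 19.

19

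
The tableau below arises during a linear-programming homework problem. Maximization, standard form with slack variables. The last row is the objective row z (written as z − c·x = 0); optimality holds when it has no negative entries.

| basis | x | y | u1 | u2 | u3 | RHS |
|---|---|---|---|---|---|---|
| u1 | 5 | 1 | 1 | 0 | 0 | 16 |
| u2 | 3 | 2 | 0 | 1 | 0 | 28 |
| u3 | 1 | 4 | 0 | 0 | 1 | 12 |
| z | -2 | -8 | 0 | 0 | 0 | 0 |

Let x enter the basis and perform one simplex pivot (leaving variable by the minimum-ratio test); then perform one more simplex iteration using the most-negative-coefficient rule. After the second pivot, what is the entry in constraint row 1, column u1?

4/19

Ratio test on column x — row 1: 16/5 = 16/5; row 2: 28/3 = 28/3; row 3: 12/1 = 12. Minimum is 16/5 at row 1 (u1 leaves); pivot element 5.
Divide row 1 by 5; eliminate column x from the other rows.
Second iteration: most negative z-row entry is -38/5 in column y, so y enters.
Ratio test on column y — row 1: (16/5)/(1/5) = 16; row 2: (92/5)/(7/5) = 92/7; row 3: (44/5)/(19/5) = 44/19. Minimum is 44/19 at row 3 (u3 leaves); pivot element 19/5.
Divide row 3 by 19/5; eliminate column y from the other rows.
After both pivots, the entry at constraint row 1, column u1 is 4/19.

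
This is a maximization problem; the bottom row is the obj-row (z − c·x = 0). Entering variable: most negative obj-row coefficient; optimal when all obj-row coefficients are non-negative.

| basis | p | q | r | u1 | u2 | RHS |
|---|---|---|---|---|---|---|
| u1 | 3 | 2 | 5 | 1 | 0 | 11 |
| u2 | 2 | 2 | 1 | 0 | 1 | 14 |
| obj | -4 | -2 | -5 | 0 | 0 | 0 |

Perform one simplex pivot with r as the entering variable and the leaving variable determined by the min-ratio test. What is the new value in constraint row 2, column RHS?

Ratio test on column r — row 1: 11/5 = 11/5; row 2: 14/1 = 14. Minimum is 11/5 at row 1 (u1 leaves); pivot element 5.
Divide row 1 by 5; eliminate column r from the other rows.
Row 2 update in column RHS: 14 − 1·(11/5) = 59/5.

59/5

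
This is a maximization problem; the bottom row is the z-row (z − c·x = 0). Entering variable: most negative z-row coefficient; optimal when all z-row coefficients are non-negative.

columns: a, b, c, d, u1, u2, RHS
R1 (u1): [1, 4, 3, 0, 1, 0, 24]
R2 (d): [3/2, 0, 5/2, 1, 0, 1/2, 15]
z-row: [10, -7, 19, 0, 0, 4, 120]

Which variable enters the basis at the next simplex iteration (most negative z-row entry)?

b

Negative z-row entries: b: -7.
The most negative is -7 in column b, so b enters.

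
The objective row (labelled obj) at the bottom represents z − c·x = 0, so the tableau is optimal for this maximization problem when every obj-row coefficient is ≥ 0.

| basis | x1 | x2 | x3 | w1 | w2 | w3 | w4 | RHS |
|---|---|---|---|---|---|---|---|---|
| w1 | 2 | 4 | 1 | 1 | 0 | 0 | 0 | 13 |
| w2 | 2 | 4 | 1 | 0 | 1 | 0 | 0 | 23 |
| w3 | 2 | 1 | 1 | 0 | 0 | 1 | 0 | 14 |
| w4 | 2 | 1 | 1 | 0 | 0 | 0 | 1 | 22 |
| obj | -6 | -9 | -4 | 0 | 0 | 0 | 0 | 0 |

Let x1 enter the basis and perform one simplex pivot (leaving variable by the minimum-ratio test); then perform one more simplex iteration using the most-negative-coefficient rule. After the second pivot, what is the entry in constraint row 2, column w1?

Ratio test on column x1 — row 1: 13/2 = 13/2; row 2: 23/2 = 23/2; row 3: 14/2 = 7; row 4: 22/2 = 11. Minimum is 13/2 at row 1 (w1 leaves); pivot element 2.
Divide row 1 by 2; eliminate column x1 from the other rows.
Second iteration: most negative obj-row entry is -1 in column x3, so x3 enters.
Ratio test on column x3 — row 1: (13/2)/(1/2) = 13; row 2: entry 0 ≤ 0; row 3: entry 0 ≤ 0; row 4: entry 0 ≤ 0. Minimum is 13 at row 1 (x1 leaves); pivot element 1/2.
Divide row 1 by 1/2; eliminate column x3 from the other rows.
After both pivots, the entry at constraint row 2, column w1 is -1.

-1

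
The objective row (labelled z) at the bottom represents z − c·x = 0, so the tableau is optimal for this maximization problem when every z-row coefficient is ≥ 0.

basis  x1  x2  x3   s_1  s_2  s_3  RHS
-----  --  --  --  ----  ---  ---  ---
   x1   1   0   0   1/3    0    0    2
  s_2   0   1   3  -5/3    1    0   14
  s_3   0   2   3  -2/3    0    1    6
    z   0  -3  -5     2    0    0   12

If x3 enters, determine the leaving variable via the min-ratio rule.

Column x3 entries and ratios — x1: 0 ≤ 0, skip; s_2: 14/3 = 14/3; s_3: 6/3 = 2.
Smallest ratio is 2 in the row of s_3, so s_3 leaves.

s_3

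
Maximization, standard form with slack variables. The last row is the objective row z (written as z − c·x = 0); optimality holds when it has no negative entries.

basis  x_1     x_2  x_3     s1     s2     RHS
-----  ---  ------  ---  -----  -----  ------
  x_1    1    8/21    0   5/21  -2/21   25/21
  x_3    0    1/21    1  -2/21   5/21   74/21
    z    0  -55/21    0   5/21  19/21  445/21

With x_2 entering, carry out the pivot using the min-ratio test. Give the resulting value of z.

Ratio test on column x_2 — row 1: (25/21)/(8/21) = 25/8; row 2: (74/21)/(1/21) = 74. Minimum is 25/8 at row 1 (x_1 leaves); pivot element 8/21.
Pivot on row 1; the z-row RHS becomes 445/21 − (-55/21)·(25/8) = 235/8.

235/8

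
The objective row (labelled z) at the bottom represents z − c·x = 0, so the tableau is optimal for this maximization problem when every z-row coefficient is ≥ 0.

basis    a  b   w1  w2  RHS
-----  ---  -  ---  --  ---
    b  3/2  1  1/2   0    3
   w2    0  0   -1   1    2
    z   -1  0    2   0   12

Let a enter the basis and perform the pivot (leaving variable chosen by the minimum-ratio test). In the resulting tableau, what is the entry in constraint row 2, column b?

Ratio test on column a — row 1: 3/(3/2) = 2; row 2: entry 0 ≤ 0. Minimum is 2 at row 1 (b leaves); pivot element 3/2.
Divide row 1 by 3/2; eliminate column a from the other rows.
Row 2 update in column b: 0 − 0·(2/3) = 0.

0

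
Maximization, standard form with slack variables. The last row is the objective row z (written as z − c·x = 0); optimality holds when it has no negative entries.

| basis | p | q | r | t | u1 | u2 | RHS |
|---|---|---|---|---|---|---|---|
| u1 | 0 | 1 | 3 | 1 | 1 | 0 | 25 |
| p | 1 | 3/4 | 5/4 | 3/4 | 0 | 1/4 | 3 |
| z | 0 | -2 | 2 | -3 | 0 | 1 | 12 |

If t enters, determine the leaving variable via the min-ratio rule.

Column t entries and ratios — u1: 25/1 = 25; p: 3/(3/4) = 4.
Smallest ratio is 4 in the row of p, so p leaves.

p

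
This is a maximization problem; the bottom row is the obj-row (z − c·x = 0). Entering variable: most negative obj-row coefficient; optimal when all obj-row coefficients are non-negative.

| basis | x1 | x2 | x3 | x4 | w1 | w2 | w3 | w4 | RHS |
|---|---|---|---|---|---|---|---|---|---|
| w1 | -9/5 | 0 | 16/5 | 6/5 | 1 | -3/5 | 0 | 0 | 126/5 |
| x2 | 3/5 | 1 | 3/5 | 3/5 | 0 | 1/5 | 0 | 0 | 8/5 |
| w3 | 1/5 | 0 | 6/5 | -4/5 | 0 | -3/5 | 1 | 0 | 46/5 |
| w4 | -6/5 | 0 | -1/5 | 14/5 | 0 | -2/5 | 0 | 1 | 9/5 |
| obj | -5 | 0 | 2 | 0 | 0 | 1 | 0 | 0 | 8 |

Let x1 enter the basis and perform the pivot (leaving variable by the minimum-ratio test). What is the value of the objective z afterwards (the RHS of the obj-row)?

Ratio test on column x1 — row 1: entry -9/5 ≤ 0; row 2: (8/5)/(3/5) = 8/3; row 3: (46/5)/(1/5) = 46; row 4: entry -6/5 ≤ 0. Minimum is 8/3 at row 2 (x2 leaves); pivot element 3/5.
Pivot on row 2; the obj-row RHS becomes 8 − (-5)·(8/3) = 64/3.

64/3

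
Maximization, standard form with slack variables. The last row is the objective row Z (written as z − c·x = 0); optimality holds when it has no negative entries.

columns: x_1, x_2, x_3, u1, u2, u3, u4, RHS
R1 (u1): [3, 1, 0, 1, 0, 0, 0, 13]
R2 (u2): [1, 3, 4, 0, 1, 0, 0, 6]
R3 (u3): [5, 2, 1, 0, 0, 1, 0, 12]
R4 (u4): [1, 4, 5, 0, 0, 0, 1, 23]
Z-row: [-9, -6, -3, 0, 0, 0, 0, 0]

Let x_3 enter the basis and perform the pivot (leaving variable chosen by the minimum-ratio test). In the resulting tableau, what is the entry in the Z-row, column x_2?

-15/4

Ratio test on column x_3 — row 1: entry 0 ≤ 0; row 2: 6/4 = 3/2; row 3: 12/1 = 12; row 4: 23/5 = 23/5. Minimum is 3/2 at row 2 (u2 leaves); pivot element 4.
Divide row 2 by 4; eliminate column x_3 from the other rows.
Z-row update in column x_2: -6 − (-3)·(3/4) = -15/4.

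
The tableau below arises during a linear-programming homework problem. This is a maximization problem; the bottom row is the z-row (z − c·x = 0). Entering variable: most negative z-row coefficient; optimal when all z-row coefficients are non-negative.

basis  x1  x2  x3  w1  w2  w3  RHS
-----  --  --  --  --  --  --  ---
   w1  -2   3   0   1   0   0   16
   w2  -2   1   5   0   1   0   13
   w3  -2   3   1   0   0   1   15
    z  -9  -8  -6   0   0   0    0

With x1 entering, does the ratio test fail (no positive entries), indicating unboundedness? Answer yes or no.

yes

Every constraint-row entry in column x1 is ≤ 0, so increasing x1 is unbounded.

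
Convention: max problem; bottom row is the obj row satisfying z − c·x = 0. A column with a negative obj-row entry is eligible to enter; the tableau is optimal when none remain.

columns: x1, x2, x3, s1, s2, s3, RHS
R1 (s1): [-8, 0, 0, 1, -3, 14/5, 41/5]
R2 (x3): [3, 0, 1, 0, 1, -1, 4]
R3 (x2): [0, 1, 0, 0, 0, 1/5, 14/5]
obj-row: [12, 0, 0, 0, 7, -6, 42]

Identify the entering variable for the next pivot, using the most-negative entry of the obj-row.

Negative obj-row entries: s3: -6.
The most negative is -6 in column s3, so s3 enters.

s3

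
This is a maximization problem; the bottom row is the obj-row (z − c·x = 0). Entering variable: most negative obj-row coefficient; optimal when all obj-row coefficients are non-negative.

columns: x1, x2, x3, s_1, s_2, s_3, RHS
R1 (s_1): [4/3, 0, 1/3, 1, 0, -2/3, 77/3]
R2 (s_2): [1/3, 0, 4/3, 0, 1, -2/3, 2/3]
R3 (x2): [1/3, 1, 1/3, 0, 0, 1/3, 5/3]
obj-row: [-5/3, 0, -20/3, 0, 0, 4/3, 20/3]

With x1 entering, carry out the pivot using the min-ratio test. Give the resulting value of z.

10

Ratio test on column x1 — row 1: (77/3)/(4/3) = 77/4; row 2: (2/3)/(1/3) = 2; row 3: (5/3)/(1/3) = 5. Minimum is 2 at row 2 (s_2 leaves); pivot element 1/3.
Pivot on row 2; the obj-row RHS becomes 20/3 − (-5/3)·2 = 10.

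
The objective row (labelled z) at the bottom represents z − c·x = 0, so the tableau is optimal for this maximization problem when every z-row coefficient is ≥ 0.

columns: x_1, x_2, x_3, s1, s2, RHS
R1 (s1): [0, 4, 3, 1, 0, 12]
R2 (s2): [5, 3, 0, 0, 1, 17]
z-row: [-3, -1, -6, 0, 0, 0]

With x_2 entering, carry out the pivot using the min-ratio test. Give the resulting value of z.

3

Ratio test on column x_2 — row 1: 12/4 = 3; row 2: 17/3 = 17/3. Minimum is 3 at row 1 (s1 leaves); pivot element 4.
Pivot on row 1; the z-row RHS becomes 0 − (-1)·3 = 3.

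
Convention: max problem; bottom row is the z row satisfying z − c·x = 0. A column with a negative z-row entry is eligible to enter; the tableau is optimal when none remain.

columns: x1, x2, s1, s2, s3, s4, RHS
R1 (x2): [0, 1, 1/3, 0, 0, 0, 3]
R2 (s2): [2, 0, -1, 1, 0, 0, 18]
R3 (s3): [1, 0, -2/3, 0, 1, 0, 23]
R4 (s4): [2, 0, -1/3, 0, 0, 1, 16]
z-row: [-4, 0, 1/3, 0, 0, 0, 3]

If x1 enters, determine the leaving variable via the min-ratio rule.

s4

Column x1 entries and ratios — x2: 0 ≤ 0, skip; s2: 18/2 = 9; s3: 23/1 = 23; s4: 16/2 = 8.
Smallest ratio is 8 in the row of s4, so s4 leaves.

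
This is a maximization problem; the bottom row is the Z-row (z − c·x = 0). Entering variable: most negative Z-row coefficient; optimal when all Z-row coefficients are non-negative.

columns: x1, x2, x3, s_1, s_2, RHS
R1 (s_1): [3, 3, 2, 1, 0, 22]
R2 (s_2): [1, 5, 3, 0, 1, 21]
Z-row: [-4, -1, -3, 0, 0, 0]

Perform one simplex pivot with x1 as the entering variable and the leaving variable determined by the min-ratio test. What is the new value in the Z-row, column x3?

Ratio test on column x1 — row 1: 22/3 = 22/3; row 2: 21/1 = 21. Minimum is 22/3 at row 1 (s_1 leaves); pivot element 3.
Divide row 1 by 3; eliminate column x1 from the other rows.
Z-row update in column x3: -3 − (-4)·(2/3) = -1/3.

-1/3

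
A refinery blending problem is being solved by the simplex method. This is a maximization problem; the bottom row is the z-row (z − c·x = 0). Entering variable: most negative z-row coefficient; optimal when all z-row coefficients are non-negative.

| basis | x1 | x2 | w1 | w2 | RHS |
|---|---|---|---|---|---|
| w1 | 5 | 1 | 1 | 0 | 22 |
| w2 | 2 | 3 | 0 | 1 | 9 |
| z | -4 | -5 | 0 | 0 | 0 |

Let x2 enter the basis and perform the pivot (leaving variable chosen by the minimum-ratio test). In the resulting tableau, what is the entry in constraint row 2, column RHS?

Ratio test on column x2 — row 1: 22/1 = 22; row 2: 9/3 = 3. Minimum is 3 at row 2 (w2 leaves); pivot element 3.
Divide row 2 by 3; eliminate column x2 from the other rows.
In the new row 2, the RHS entry is the old entry divided by the pivot: 9/3 = 3.

3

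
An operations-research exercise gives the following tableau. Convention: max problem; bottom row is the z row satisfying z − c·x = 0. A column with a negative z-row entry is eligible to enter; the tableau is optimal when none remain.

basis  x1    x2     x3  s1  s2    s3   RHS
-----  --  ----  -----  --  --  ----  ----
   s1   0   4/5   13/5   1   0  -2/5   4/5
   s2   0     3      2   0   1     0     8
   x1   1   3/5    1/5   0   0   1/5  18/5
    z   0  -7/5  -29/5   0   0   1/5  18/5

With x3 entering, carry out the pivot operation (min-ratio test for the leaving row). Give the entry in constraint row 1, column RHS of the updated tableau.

4/13

Ratio test on column x3 — row 1: (4/5)/(13/5) = 4/13; row 2: 8/2 = 4; row 3: (18/5)/(1/5) = 18. Minimum is 4/13 at row 1 (s1 leaves); pivot element 13/5.
Divide row 1 by 13/5; eliminate column x3 from the other rows.
In the new row 1, the RHS entry is the old entry divided by the pivot: (4/5)/(13/5) = 4/13.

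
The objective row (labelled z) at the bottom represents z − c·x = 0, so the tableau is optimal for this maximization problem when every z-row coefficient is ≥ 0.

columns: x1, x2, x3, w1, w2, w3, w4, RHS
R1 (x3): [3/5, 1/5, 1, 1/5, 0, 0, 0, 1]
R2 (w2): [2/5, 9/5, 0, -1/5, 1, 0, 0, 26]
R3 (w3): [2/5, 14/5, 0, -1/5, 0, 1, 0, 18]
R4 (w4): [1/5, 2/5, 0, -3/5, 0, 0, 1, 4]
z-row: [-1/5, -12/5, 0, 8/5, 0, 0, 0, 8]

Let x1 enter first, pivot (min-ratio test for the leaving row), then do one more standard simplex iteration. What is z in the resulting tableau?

Ratio test on column x1 — row 1: 1/(3/5) = 5/3; row 2: 26/(2/5) = 65; row 3: 18/(2/5) = 45; row 4: 4/(1/5) = 20. Minimum is 5/3 at row 1 (x3 leaves); pivot element 3/5.
Pivot on row 1; the z-row RHS becomes 8 − (-1/5)·(5/3) = 25/3.
Next entering variable (most negative z-row entry -7/3): x2.
Ratio test on column x2 — row 1: (5/3)/(1/3) = 5; row 2: (76/3)/(5/3) = 76/5; row 3: (52/3)/(8/3) = 13/2; row 4: (11/3)/(1/3) = 11. Minimum is 5 at row 1 (x1 leaves); pivot element 1/3.
After the second pivot the z-row RHS is 25/3 − (-7/3)·5 = 20.

20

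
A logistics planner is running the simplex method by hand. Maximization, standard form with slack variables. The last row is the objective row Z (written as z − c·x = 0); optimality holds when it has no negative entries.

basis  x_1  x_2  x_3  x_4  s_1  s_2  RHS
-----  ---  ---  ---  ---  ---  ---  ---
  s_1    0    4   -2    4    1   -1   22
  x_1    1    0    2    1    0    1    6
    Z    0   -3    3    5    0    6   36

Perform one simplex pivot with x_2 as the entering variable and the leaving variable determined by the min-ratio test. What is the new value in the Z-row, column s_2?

Ratio test on column x_2 — row 1: 22/4 = 11/2; row 2: entry 0 ≤ 0. Minimum is 11/2 at row 1 (s_1 leaves); pivot element 4.
Divide row 1 by 4; eliminate column x_2 from the other rows.
Z-row update in column s_2: 6 − (-3)·(-1/4) = 21/4.

21/4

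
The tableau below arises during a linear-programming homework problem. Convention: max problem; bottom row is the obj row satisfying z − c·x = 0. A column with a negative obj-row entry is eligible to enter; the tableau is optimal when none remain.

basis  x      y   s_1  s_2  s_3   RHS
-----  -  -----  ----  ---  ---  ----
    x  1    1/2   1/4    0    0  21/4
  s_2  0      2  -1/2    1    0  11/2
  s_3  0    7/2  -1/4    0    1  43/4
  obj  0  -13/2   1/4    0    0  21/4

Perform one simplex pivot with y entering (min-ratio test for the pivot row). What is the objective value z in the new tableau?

Ratio test on column y — row 1: (21/4)/(1/2) = 21/2; row 2: (11/2)/2 = 11/4; row 3: (43/4)/(7/2) = 43/14. Minimum is 11/4 at row 2 (s_2 leaves); pivot element 2.
Pivot on row 2; the obj-row RHS becomes 21/4 − (-13/2)·(11/4) = 185/8.

185/8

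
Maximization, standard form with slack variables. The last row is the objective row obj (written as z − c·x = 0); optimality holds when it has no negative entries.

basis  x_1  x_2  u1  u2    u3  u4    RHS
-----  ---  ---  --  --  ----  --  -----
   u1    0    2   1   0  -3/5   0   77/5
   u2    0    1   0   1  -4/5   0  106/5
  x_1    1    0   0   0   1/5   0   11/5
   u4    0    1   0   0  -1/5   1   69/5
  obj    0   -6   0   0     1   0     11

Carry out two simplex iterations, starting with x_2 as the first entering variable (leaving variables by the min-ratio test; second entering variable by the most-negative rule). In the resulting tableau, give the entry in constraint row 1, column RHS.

Ratio test on column x_2 — row 1: (77/5)/2 = 77/10; row 2: (106/5)/1 = 106/5; row 3: entry 0 ≤ 0; row 4: (69/5)/1 = 69/5. Minimum is 77/10 at row 1 (u1 leaves); pivot element 2.
Divide row 1 by 2; eliminate column x_2 from the other rows.
Second iteration: most negative obj-row entry is -4/5 in column u3, so u3 enters.
Ratio test on column u3 — row 1: entry -3/10 ≤ 0; row 2: entry -1/2 ≤ 0; row 3: (11/5)/(1/5) = 11; row 4: (61/10)/(1/10) = 61. Minimum is 11 at row 3 (x_1 leaves); pivot element 1/5.
Divide row 3 by 1/5; eliminate column u3 from the other rows.
After both pivots, the entry at constraint row 1, column RHS is 11.

11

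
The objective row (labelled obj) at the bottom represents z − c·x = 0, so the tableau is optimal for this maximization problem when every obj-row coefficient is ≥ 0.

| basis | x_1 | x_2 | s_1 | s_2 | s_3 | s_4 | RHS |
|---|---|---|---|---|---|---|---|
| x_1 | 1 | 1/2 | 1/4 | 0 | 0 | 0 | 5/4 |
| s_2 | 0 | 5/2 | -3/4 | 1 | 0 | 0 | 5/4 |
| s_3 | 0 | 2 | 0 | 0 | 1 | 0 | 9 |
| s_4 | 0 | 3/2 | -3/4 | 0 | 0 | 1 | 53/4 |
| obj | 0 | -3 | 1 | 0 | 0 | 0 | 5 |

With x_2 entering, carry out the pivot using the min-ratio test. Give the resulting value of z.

13/2

Ratio test on column x_2 — row 1: (5/4)/(1/2) = 5/2; row 2: (5/4)/(5/2) = 1/2; row 3: 9/2 = 9/2; row 4: (53/4)/(3/2) = 53/6. Minimum is 1/2 at row 2 (s_2 leaves); pivot element 5/2.
Pivot on row 2; the obj-row RHS becomes 5 − (-3)·(1/2) = 13/2.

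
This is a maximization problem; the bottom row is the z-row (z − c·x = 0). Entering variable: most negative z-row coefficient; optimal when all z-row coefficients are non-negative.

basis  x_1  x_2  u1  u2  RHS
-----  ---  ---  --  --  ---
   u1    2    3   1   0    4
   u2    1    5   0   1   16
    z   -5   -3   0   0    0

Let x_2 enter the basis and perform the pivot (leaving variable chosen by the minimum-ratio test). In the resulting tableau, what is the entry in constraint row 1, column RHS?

Ratio test on column x_2 — row 1: 4/3 = 4/3; row 2: 16/5 = 16/5. Minimum is 4/3 at row 1 (u1 leaves); pivot element 3.
Divide row 1 by 3; eliminate column x_2 from the other rows.
In the new row 1, the RHS entry is the old entry divided by the pivot: 4/3 = 4/3.

4/3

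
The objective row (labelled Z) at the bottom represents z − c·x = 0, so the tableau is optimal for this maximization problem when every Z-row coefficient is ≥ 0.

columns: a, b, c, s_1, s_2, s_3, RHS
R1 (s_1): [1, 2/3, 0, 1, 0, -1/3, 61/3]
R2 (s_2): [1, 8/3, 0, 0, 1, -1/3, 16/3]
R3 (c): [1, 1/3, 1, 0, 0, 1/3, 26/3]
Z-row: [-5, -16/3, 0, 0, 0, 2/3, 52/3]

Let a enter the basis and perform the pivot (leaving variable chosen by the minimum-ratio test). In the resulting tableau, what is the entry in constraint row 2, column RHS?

16/3

Ratio test on column a — row 1: (61/3)/1 = 61/3; row 2: (16/3)/1 = 16/3; row 3: (26/3)/1 = 26/3. Minimum is 16/3 at row 2 (s_2 leaves); pivot element 1.
Divide row 2 by 1; eliminate column a from the other rows.
In the new row 2, the RHS entry is the old entry divided by the pivot: (16/3)/1 = 16/3.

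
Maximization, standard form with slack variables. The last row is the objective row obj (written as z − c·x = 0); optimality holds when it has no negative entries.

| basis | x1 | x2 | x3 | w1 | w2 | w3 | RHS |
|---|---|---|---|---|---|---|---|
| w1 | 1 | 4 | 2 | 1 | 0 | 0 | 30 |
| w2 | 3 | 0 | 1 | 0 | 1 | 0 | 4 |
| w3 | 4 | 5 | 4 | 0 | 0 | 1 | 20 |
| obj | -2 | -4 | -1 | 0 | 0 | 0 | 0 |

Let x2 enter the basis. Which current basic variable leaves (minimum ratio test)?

w3

Column x2 entries and ratios — w1: 30/4 = 15/2; w2: 0 ≤ 0, skip; w3: 20/5 = 4.
Smallest ratio is 4 in the row of w3, so w3 leaves.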